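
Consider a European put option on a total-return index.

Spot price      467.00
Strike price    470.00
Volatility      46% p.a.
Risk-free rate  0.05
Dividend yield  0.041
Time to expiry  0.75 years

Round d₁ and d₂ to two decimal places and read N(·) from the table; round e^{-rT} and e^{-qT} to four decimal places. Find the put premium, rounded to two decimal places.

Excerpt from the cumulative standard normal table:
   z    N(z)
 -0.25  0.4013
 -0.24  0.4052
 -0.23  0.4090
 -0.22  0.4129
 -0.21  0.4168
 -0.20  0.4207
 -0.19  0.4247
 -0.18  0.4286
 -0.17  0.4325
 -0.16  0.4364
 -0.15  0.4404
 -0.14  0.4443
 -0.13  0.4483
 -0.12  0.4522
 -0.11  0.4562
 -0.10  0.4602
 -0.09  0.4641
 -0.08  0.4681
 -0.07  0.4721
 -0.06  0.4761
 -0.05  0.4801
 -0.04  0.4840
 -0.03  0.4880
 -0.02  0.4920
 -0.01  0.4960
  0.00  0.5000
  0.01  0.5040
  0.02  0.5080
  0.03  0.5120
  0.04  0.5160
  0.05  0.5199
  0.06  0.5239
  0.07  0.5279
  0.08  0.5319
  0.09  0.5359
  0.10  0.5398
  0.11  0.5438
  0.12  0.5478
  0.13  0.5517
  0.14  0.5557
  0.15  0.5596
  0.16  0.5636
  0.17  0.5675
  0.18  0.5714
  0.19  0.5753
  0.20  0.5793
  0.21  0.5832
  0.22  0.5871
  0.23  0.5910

71.74

σ√T = 0.46 × 0.8660 = 0.3984
ln(S/K) + (r − q + σ²/2)T = ln(467/470) + (0.05 − 0.041 + 0.46²/2)·0.75 = -0.0064 + 0.0861 = 0.0797
d₁ = 0.0797 / 0.3984 = 0.2001 → 0.20
d₂ = d₁ − σ√T = 0.2001 − 0.3984 = -0.1983 → -0.20
e^(−qT) = e^(−0.041·0.75) = 0.9697;  e^(−rT) = e^(−0.05·0.75) = 0.9632
P = 470·0.9632·N(0.20) − 467·0.9697·N(-0.20) = 470·0.9632·0.5793 − 467·0.9697·0.4207 = 262.2514 − 190.5140 = 71.7375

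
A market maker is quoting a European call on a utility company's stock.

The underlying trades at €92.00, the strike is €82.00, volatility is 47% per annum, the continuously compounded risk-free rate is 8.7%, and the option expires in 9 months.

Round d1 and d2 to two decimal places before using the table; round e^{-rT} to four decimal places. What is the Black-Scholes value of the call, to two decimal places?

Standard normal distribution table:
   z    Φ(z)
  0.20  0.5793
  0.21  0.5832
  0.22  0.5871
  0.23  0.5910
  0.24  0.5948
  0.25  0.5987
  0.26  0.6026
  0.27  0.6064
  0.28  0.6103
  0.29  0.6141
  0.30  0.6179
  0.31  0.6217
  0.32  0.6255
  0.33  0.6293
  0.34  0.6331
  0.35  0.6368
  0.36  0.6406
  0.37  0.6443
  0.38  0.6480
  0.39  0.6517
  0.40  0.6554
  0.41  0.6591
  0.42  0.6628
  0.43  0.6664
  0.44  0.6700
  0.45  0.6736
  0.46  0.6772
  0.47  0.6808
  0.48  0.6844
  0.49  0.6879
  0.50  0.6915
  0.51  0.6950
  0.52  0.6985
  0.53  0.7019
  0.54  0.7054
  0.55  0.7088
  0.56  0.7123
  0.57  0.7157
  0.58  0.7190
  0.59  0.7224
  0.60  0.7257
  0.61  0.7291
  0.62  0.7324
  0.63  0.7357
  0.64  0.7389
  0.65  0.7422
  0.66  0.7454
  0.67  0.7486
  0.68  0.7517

€22.59

σ√T = 0.47 × 0.8660 = 0.4070
ln(S/K) + (r + σ²/2)T = ln(92/82) + (0.087 + 0.47²/2)·0.75 = 0.1151 + 0.1481 = 0.2632
d₁ = 0.2632 / 0.4070 = 0.6465 → 0.65
d₂ = d₁ − σ√T = 0.6465 − 0.4070 = 0.2395 → 0.24
e^(−rT) = e^(−0.087·0.75) = 0.9368
N(d₁) = N(0.65) = 0.7422;  N(d₂) = N(0.24) = 0.5948
C = 92·0.7422 − 82·0.9368·0.5948 = 68.2824 − 45.6911 = 22.5913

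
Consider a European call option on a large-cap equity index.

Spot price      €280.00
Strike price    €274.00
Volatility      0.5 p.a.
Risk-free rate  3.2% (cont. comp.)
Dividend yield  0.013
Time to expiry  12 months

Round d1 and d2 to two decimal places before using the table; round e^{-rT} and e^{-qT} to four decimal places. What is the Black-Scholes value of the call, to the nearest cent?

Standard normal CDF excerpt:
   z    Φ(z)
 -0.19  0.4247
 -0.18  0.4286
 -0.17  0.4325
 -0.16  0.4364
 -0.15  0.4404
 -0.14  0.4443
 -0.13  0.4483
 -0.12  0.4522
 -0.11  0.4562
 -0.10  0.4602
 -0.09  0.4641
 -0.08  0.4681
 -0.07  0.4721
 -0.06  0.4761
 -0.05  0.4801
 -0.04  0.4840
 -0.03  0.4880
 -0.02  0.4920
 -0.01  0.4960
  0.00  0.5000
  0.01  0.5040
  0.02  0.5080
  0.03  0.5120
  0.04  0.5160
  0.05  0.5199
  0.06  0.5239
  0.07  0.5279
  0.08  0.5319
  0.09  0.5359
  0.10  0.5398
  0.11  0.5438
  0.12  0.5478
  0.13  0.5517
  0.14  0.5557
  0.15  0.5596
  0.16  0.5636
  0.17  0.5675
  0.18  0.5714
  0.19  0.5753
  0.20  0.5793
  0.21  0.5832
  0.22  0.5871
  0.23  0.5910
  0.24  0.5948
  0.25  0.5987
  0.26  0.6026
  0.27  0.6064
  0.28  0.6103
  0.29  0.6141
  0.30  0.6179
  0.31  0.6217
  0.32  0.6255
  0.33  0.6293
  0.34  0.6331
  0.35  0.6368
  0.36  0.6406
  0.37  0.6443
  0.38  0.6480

T = 1;  σ√T = 0.5000
d₁ = [ln(280/274) + (0.032 − 0.013 + ½·0.5²)·1] / (σ√T) = (0.0217 + 0.1440) / 0.5000 = 0.3313 ⇒ 0.33
d₂ = 0.3313 − 0.5000 = -0.1687 ⇒ -0.17
e^(−qT) = e^(−0.013·1) = 0.9871;  e^(−rT) = e^(−0.032·1) = 0.9685
N(d₁) = N(0.33) = 0.6293;  N(d₂) = N(-0.17) = 0.4325
C = 280·0.9871·0.6293 − 274·0.9685·0.4325 = 173.9310 − 114.7721 = 59.1589

€59.16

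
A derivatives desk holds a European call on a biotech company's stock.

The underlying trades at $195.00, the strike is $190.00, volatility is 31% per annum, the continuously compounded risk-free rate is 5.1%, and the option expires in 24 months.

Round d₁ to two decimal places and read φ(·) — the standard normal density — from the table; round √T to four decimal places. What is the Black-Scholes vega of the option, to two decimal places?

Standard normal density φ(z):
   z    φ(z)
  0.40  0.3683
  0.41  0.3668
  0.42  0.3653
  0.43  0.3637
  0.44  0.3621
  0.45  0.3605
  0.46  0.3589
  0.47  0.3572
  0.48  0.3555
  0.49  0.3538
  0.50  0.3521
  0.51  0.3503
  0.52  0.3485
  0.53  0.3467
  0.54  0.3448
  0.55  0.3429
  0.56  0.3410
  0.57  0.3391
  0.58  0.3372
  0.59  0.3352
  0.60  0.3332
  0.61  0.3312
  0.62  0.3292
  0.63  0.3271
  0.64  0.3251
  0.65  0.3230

σ√T = 0.31·√2 = 0.4384
d₁ = [ln(195/190) + (0.051 + 0.31²/2)·2] / 0.4384 = [0.0260 + 0.1981] / 0.4384 = 0.5111 which rounds to 0.51
√T = √2 = 1.4142
φ(d₁) = φ(0.51) = 0.3503
vega = S·φ(d₁)·√T = 195·0.3503·1.4142 = 96.6019

96.60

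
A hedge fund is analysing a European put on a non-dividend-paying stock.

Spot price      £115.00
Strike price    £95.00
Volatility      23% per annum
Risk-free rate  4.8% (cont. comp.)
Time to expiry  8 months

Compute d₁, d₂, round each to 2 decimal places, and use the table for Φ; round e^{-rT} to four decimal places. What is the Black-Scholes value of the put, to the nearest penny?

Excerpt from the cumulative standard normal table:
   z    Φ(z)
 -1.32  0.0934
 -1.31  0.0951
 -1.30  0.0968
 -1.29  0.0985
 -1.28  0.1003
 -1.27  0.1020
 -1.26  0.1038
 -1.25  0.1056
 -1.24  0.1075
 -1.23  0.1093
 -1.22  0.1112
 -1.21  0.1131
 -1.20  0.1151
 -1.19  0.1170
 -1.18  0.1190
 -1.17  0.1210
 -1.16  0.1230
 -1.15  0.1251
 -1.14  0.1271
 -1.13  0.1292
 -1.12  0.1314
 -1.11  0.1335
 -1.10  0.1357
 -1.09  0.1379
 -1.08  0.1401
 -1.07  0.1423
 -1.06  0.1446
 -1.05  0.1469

£1.15

σ√T = 0.23 × 0.8165 = 0.1878
d₁ = [ln(115/95) + (0.048 + 0.23²/2)·0.6667] / 0.1878 = [0.1911 + 0.0496] / 0.1878 = 1.2817 ⇒ 1.28
d₂ = d₁ − σ√T = 1.2817 − 0.1878 = 1.0939 ⇒ 1.09
exp(−rT) = exp(−0.048·0.6667) = 0.9685
P = 95·0.9685·N(-1.09) − 115·N(-1.28) = 95·0.9685·0.1379 − 115·0.1003 = 12.6878 − 11.5345 = 1.1533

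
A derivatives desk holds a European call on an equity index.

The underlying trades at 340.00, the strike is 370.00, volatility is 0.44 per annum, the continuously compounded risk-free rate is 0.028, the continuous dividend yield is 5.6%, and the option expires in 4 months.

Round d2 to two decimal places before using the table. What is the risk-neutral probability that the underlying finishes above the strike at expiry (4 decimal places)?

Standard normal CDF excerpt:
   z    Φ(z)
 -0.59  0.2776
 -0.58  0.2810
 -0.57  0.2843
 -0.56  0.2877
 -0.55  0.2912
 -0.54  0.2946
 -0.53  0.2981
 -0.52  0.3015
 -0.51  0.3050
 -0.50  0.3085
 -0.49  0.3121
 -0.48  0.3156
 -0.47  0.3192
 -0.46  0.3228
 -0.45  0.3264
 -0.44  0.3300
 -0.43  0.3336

0.3085

T = 0.3333;  σ√T = 0.2540
d₁ = [ln(340/370) + (0.028 − 0.056 + ½·0.44²)·0.3333] / (σ√T) = (-0.0846 + 0.0229) / 0.2540 = -0.2426 ⇒ -0.24
d₂ = -0.2426 − 0.2540 = -0.4966 ⇒ -0.50
Pr(exercise) under Q = N(d₂) = 0.3085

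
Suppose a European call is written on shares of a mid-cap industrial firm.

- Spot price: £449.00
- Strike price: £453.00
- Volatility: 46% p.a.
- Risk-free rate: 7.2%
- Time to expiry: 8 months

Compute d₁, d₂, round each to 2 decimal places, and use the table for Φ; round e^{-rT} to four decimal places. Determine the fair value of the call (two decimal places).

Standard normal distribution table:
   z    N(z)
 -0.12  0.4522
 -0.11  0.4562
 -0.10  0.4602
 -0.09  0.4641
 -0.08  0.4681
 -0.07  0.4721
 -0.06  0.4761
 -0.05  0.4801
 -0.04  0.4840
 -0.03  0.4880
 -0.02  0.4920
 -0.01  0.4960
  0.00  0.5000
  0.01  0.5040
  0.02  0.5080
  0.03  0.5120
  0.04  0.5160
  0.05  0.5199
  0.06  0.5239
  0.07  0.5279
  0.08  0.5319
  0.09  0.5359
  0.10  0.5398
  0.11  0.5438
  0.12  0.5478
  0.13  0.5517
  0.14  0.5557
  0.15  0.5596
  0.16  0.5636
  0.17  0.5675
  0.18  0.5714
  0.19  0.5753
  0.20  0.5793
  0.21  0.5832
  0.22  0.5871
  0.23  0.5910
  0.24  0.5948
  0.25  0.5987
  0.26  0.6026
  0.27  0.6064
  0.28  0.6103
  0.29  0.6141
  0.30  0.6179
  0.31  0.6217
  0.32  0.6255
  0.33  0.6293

£73.63

T = 0.6667;  σ√T = 0.3756
ln(S/K) + (r + σ²/2)T = ln(449/453) + (0.072 + 0.46²/2)·0.6667 = -0.0089 + 0.1185 = 0.1097
d₁ = 0.1097 / 0.3756 = 0.2920 ⇒ 0.29
d₂ = d₁ − σ√T = 0.2920 − 0.3756 = -0.0836 ⇒ -0.08
exp(−rT) = exp(−0.072·0.6667) = 0.9531
N(d₁) = N(0.29) = 0.6141;  N(d₂) = N(-0.08) = 0.4681
C = 449·0.6141 − 453·0.9531·0.4681 = 275.7309 − 202.1042 = 73.6267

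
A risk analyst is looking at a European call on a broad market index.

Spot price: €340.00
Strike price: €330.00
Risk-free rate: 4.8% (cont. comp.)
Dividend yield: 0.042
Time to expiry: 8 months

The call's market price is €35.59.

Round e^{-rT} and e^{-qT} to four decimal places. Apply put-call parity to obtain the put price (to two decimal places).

€24.58

e^(−qT) = e^(−0.042·0.6667) = 0.9724;  e^(−rT) = e^(−0.048·0.6667) = 0.9685
Put-call parity: C − P = S·e^(−qT) − K·e^(−rT) = 340·0.9724 − 330·0.9685 = 330.6160 − 319.6050 = 11.0110
P = C − (C − P) = 35.59 − (11.0110) = 24.5790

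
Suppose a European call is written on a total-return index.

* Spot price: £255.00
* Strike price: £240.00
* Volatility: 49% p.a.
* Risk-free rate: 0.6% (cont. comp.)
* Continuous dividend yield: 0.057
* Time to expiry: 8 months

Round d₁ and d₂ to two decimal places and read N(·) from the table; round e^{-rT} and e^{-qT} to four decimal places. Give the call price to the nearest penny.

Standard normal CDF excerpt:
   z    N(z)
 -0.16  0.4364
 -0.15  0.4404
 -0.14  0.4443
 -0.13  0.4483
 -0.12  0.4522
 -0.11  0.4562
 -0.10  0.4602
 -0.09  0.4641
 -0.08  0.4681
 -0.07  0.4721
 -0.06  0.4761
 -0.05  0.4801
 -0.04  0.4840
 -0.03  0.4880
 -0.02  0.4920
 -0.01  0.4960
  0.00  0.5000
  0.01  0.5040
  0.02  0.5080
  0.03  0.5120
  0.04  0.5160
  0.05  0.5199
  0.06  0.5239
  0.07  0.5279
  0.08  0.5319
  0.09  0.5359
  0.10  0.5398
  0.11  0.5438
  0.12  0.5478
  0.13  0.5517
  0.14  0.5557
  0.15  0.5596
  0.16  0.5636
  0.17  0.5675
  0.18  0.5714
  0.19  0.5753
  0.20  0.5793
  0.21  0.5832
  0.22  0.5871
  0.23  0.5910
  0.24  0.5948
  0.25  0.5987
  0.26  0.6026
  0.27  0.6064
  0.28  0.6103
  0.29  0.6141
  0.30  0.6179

T = 0.6667;  σ√T = 0.4001
ln(S/K) + (r − q + σ²/2)T = ln(255/240) + (0.006 − 0.057 + 0.49²/2)·0.6667 = 0.0606 + 0.0460 = 0.1067
d₁ = 0.1067 / 0.4001 = 0.2666 which rounds to 0.27
d₂ = d₁ − σ√T = 0.2666 − 0.4001 = -0.1335 which rounds to -0.13
exp(−qT) = exp(−0.057·0.6667) = 0.9627;  exp(−rT) = exp(−0.006·0.6667) = 0.9960
C = 255·0.9627·N(0.27) − 240·0.9960·N(-0.13) = 255·0.9627·0.6064 − 240·0.9960·0.4483 = 148.8642 − 107.1616 = 41.7026

£41.70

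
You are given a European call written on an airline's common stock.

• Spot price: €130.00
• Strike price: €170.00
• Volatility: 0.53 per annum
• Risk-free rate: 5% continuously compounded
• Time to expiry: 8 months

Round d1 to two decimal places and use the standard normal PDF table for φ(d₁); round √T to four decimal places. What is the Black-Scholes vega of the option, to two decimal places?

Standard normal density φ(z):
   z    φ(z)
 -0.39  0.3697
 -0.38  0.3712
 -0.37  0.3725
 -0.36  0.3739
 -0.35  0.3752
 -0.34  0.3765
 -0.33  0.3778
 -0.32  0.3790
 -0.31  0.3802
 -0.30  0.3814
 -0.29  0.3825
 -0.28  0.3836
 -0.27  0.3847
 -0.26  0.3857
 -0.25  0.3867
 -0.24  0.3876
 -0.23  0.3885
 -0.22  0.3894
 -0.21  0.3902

T = 0.6667;  σ√T = 0.4327
d₁ = [ln(130/170) + (0.05 + ½·0.53²)·0.6667] / (σ√T) = (-0.2683 + 0.1270) / 0.4327 = -0.3265 ⇒ -0.33
√T = √0.6667 = 0.8165
φ(d₁) = φ(-0.33) = 0.3778
vega = S·φ(d₁)·√T = 130·0.3778·0.8165 = 40.1016

40.10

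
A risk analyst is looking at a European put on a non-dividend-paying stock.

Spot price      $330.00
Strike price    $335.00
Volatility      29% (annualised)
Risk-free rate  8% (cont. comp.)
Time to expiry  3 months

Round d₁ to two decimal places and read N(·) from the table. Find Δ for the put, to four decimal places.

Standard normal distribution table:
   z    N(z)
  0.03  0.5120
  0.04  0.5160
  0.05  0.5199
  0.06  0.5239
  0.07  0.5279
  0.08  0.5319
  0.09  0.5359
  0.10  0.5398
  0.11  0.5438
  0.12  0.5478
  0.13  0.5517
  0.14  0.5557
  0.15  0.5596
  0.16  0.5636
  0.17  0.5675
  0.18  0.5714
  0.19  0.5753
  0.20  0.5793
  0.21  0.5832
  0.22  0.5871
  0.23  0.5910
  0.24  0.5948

T = 0.25;  σ√T = 0.1450
d₁ = [ln(330/335) + (0.08 + 0.29²/2)·0.25] / 0.1450 = [-0.0150 + 0.0305] / 0.1450 = 0.1067 ≈ 0.11
N(d₁) = N(0.11) = 0.5438
Δ_put = N(d₁) − 1 = 0.5438 − 1 = -0.4562

-0.4562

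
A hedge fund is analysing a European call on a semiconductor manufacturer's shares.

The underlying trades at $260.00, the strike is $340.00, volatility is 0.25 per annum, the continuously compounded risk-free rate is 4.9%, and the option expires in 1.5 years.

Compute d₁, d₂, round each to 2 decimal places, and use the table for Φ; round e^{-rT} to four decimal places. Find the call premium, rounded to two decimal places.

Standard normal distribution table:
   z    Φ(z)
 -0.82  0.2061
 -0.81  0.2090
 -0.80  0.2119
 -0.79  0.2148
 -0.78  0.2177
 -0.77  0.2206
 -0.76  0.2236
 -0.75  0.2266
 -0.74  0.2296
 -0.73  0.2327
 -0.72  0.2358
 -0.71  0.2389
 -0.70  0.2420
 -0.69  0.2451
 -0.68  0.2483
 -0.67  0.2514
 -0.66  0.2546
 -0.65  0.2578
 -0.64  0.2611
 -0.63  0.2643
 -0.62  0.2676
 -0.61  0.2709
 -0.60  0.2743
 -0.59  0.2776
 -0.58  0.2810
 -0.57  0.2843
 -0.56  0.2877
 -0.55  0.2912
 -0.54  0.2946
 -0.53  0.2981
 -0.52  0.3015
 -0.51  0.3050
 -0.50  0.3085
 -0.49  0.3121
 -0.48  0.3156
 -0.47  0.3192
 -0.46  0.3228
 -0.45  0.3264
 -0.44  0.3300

σ√T = 0.25·√1.5 = 0.3062
d₁ = [ln(260/340) + (0.049 + 0.25²/2)·1.5] / 0.3062 = [-0.2683 + 0.1204] / 0.3062 = -0.4830 ⇒ -0.48
d₂ = d₁ − σ√T = -0.4830 − 0.3062 = -0.7892 ⇒ -0.79
exp(−rT) = exp(−0.049·1.5) = 0.9291
N(d₁) = N(-0.48) = 0.3156;  N(d₂) = N(-0.79) = 0.2148
C = 260·0.3156 − 340·0.9291·0.2148 = 82.0560 − 67.8540 = 14.2020

$14.20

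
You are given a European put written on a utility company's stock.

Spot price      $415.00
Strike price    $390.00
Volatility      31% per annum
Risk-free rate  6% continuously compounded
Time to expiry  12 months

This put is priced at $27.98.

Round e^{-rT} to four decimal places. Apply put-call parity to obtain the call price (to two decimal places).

exp(−rT) = exp(−0.06·1) = 0.9418
Put-call parity: C − P = S − K·e^(−rT) = 415 − 390·0.9418 = 415 − 367.3020 = 47.6980
C = P + (C − P) = 27.98 + (47.6980) = 75.6780

$75.68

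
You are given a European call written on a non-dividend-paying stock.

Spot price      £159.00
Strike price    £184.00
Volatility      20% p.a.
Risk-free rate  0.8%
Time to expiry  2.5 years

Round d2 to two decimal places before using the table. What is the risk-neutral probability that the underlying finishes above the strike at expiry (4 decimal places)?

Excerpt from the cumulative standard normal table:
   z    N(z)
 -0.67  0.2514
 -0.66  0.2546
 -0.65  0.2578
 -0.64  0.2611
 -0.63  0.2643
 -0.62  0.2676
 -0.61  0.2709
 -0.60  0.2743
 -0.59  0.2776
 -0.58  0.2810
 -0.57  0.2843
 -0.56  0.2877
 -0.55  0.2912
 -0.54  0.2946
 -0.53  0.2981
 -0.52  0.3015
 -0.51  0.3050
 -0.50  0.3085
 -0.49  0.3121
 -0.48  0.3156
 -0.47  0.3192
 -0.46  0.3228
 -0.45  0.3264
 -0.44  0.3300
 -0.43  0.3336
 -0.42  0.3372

σ√T = 0.2·√2.5 = 0.3162
ln(S/K) + (r + σ²/2)T = ln(159/184) + (0.008 + 0.2²/2)·2.5 = -0.1460 + 0.0700 = -0.0760
d₁ = -0.0760 / 0.3162 = -0.2404 which rounds to -0.24
d₂ = d₁ − σ√T = -0.2404 − 0.3162 = -0.5567 which rounds to -0.56
Pr(exercise) under Q = N(d₂) = 0.2877

0.2877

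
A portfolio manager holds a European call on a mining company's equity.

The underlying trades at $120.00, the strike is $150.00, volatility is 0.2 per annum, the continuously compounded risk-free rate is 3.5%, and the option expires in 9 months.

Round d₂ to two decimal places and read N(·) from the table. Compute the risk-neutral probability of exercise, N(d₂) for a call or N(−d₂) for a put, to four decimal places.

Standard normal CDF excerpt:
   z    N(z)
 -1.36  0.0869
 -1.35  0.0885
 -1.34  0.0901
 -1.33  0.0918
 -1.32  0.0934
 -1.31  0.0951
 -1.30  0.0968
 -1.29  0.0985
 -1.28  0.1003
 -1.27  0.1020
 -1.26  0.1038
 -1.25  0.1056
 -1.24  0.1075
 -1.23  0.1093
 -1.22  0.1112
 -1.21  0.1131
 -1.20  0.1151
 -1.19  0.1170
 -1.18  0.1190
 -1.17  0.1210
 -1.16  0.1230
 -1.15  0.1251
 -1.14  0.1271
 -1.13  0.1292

0.1112

σ√T = 0.2 × 0.8660 = 0.1732
d₁ = [ln(120/150) + (0.035 + 0.2²/2)·0.75] / 0.1732 = [-0.2231 + 0.0413] / 0.1732 = -1.0502 ≈ -1.05
d₂ = d₁ − σ√T = -1.0502 − 0.1732 = -1.2234 ≈ -1.22
Pr(exercise) under Q = N(d₂) = 0.1112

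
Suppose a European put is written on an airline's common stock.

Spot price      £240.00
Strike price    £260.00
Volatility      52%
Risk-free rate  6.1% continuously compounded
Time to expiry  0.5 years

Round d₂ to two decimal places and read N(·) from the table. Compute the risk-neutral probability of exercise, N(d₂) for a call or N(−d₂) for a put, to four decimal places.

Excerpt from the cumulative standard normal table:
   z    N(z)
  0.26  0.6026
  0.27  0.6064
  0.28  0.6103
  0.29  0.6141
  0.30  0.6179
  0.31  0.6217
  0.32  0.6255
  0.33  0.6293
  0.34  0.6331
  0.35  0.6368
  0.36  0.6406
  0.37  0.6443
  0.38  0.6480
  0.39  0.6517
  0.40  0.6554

T = 0.5;  σ√T = 0.3677
ln(S/K) + (r + σ²/2)T = ln(240/260) + (0.061 + 0.52²/2)·0.5 = -0.0800 + 0.0981 = 0.0181
d₁ = 0.0181 / 0.3677 = 0.0491 ⇒ 0.05
d₂ = d₁ − σ√T = 0.0491 − 0.3677 = -0.3186 ⇒ -0.32
Pr(exercise) under Q = N(−d₂) = N(0.32) = 0.6255

0.6255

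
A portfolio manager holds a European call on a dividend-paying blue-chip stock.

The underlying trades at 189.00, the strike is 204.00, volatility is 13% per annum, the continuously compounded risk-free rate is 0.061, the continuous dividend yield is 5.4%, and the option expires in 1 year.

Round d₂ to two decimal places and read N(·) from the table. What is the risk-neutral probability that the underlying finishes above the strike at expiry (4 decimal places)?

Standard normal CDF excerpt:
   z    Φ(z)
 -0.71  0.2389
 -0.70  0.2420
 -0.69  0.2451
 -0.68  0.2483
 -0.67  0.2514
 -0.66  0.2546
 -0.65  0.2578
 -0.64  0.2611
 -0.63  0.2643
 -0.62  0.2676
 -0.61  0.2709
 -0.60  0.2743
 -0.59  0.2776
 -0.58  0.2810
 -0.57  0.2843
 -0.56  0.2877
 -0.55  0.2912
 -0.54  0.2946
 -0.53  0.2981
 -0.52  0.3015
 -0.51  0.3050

T = 1;  σ√T = 0.1300
ln(S/K) + (r − q + σ²/2)T = ln(189/204) + (0.061 − 0.054 + 0.13²/2)·1 = -0.0764 + 0.0155 = -0.0609
d₁ = -0.0609 / 0.1300 = -0.4686 ≈ -0.47
d₂ = d₁ − σ√T = -0.4686 − 0.1300 = -0.5986 ≈ -0.60
Pr(exercise) under Q = N(d₂) = 0.2743

0.2743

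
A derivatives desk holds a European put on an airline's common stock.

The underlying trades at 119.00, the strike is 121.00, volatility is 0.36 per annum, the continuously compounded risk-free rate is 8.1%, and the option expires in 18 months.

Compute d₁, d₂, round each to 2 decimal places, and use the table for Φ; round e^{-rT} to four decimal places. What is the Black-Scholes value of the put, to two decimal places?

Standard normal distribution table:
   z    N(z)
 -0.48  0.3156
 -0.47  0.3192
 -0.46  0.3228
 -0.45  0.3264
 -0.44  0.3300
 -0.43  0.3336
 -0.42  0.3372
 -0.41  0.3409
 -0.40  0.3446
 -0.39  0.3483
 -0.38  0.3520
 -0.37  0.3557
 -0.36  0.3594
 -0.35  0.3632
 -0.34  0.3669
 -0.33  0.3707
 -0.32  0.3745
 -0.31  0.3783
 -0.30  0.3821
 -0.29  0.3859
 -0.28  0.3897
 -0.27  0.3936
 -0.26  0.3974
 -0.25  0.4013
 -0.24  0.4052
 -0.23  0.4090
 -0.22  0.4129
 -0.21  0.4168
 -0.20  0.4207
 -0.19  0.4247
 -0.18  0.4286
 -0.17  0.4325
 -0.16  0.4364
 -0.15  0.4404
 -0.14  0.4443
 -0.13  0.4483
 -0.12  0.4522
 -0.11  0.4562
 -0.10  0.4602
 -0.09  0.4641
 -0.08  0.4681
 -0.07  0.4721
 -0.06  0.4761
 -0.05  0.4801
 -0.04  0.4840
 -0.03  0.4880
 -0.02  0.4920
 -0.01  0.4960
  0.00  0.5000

σ√T = 0.36·√1.5 = 0.4409
ln(S/K) + (r + σ²/2)T = ln(119/121) + (0.081 + 0.36²/2)·1.5 = -0.0167 + 0.2187 = 0.2020
d₁ = 0.2020 / 0.4409 = 0.4582 which rounds to 0.46
d₂ = d₁ − σ√T = 0.4582 − 0.4409 = 0.0173 which rounds to 0.02
exp(−rT) = exp(−0.081·1.5) = 0.8856
N(−d₂) = N(-0.02) = 0.4920;  N(−d₁) = N(-0.46) = 0.3228
P = 121·0.8856·0.4920 − 119·0.3228 = 52.7215 − 38.4132 = 14.3083

14.31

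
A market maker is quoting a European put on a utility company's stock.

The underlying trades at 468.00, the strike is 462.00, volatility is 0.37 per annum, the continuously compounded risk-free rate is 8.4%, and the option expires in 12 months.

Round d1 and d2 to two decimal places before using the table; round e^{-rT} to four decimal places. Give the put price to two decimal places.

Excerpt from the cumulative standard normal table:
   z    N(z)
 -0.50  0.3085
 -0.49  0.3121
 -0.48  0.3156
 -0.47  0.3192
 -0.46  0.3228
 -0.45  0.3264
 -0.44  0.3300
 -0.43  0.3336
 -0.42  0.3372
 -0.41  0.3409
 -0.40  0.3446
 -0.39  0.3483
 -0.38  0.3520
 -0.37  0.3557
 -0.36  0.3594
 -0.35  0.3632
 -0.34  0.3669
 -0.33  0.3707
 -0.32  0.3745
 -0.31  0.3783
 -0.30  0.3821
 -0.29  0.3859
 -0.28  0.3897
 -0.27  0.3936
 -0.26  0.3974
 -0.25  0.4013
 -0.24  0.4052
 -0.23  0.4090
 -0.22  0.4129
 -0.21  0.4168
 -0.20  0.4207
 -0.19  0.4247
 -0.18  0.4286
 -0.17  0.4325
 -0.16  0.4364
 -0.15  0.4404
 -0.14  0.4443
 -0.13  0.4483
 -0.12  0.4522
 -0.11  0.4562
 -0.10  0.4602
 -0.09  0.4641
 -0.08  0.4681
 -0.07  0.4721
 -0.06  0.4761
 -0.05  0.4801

46.08

T = 1;  σ√T = 0.3700
d₁ = [ln(468/462) + (0.084 + 0.37²/2)·1] / 0.3700 = [0.0129 + 0.1525] / 0.3700 = 0.4469 ⇒ 0.45
d₂ = d₁ − σ√T = 0.4469 − 0.3700 = 0.0769 ⇒ 0.08
e^(−rT) = e^(−0.084·1) = 0.9194
P = 462·0.9194·N(-0.08) − 468·N(-0.45) = 462·0.9194·0.4681 − 468·0.3264 = 198.8315 − 152.7552 = 46.0763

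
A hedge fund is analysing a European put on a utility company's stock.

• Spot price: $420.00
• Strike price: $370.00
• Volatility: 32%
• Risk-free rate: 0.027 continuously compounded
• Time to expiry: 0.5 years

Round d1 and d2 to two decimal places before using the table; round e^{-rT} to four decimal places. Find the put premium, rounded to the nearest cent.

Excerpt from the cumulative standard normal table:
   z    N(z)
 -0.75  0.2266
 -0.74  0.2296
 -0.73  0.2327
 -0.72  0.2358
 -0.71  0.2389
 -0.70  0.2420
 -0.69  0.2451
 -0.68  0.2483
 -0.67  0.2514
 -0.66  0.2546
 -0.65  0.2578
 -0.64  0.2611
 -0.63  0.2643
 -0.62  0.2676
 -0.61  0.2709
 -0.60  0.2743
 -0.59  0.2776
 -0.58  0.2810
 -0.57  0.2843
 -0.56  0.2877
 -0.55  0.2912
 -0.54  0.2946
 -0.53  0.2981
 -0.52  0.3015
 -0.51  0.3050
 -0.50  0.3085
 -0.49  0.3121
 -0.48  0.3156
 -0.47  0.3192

σ√T = 0.32 × 0.7071 = 0.2263
d₁ = [ln(420/370) + (0.027 + 0.32²/2)·0.5] / 0.2263 = [0.1268 + 0.0391] / 0.2263 = 0.7330 → 0.73
d₂ = d₁ − σ√T = 0.7330 − 0.2263 = 0.5067 → 0.51
e^(−rT) = e^(−0.027·0.5) = 0.9866
N(−d₂) = N(-0.51) = 0.3050;  N(−d₁) = N(-0.73) = 0.2327
P = 370·0.9866·0.3050 − 420·0.2327 = 111.3378 − 97.7340 = 13.6038

$13.60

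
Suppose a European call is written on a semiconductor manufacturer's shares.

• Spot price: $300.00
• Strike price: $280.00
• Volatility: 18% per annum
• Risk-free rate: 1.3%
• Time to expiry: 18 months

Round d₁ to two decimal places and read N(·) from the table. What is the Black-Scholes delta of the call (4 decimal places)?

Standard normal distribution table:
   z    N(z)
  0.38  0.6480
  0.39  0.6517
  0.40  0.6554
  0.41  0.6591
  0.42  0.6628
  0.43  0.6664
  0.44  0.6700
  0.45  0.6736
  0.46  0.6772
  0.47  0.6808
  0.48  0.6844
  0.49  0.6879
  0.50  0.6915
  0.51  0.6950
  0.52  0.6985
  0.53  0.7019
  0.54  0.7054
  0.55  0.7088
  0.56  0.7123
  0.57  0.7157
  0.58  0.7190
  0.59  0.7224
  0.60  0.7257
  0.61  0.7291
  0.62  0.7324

T = 1.5;  σ√T = 0.2205
d₁ = [ln(300/280) + (0.013 + 0.18²/2)·1.5] / 0.2205 = [0.0690 + 0.0438] / 0.2205 = 0.5116 ≈ 0.51
N(d₁) = N(0.51) = 0.6950
Δ_call = N(d₁) = 0.6950

0.6950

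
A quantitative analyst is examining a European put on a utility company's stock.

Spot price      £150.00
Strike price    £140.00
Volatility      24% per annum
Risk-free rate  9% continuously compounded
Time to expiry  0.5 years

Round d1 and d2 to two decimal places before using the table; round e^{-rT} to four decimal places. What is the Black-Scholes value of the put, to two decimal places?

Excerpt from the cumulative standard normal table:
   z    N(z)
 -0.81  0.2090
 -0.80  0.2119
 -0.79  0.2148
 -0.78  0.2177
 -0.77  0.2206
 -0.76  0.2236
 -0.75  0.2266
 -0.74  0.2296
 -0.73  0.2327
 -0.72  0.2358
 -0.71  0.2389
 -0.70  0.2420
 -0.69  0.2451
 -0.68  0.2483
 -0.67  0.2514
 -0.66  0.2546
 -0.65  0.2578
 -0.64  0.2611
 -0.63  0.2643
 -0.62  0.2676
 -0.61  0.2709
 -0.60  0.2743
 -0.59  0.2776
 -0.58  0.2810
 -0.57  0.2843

σ√T = 0.24·√0.5 = 0.1697
ln(S/K) + (r + σ²/2)T = ln(150/140) + (0.09 + 0.24²/2)·0.5 = 0.0690 + 0.0594 = 0.1284
d₁ = 0.1284 / 0.1697 = 0.7566 ⇒ 0.76
d₂ = d₁ − σ√T = 0.7566 − 0.1697 = 0.5869 ⇒ 0.59
e^(−rT) = e^(−0.09·0.5) = 0.9560
P = 140·0.9560·N(-0.59) − 150·N(-0.76) = 140·0.9560·0.2776 − 150·0.2236 = 37.1540 − 33.5400 = 3.6140

£3.61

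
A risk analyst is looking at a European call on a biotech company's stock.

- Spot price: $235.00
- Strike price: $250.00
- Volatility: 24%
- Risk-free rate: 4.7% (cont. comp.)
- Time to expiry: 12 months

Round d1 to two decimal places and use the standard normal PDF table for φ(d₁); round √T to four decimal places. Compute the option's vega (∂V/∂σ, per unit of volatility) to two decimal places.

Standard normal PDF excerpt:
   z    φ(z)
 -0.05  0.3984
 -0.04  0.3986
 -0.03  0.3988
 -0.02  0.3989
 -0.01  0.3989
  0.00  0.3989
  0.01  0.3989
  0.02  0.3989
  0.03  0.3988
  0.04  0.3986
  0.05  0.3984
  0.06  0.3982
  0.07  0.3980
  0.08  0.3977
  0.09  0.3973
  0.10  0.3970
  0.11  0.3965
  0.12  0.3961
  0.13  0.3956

93.58

σ√T = 0.24·√1 = 0.2400
d₁ = [ln(235/250) + (0.047 + ½·0.24²)·1] / (σ√T) = (-0.0619 + 0.0758) / 0.2400 = 0.0580 ⇒ 0.06
√T = √1 = 1.0000
φ(d₁) = φ(0.06) = 0.3982
vega = S·φ(d₁)·√T = 235·0.3982·1.0000 = 93.5770
(Call and put vega coincide under Black-Scholes.)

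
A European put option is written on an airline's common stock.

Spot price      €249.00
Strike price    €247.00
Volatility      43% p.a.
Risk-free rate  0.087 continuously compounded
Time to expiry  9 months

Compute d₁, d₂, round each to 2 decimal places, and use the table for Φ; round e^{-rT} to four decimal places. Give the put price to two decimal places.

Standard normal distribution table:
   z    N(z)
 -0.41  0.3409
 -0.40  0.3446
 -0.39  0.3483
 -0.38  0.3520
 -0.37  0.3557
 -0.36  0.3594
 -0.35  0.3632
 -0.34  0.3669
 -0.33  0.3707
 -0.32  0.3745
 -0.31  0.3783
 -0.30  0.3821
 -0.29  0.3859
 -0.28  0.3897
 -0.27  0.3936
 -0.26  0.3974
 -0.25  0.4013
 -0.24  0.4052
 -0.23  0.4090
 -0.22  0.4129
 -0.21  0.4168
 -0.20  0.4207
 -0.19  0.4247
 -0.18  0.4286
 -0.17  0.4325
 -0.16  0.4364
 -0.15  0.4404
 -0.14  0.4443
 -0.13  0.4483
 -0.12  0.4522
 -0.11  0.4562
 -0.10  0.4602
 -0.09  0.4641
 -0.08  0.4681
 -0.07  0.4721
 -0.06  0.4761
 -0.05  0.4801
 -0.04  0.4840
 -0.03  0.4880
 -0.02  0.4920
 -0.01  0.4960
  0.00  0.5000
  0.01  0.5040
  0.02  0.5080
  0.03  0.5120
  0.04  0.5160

€27.12

T = 0.75;  σ√T = 0.3724
d₁ = [ln(249/247) + (0.087 + 0.43²/2)·0.75] / 0.3724 = [0.0081 + 0.1346] / 0.3724 = 0.3831 ⇒ 0.38
d₂ = d₁ − σ√T = 0.3831 − 0.3724 = 0.0107 ⇒ 0.01
exp(−rT) = exp(−0.087·0.75) = 0.9368
P = 247·0.9368·N(-0.01) − 249·N(-0.38) = 247·0.9368·0.4960 − 249·0.3520 = 114.7692 − 87.6480 = 27.1212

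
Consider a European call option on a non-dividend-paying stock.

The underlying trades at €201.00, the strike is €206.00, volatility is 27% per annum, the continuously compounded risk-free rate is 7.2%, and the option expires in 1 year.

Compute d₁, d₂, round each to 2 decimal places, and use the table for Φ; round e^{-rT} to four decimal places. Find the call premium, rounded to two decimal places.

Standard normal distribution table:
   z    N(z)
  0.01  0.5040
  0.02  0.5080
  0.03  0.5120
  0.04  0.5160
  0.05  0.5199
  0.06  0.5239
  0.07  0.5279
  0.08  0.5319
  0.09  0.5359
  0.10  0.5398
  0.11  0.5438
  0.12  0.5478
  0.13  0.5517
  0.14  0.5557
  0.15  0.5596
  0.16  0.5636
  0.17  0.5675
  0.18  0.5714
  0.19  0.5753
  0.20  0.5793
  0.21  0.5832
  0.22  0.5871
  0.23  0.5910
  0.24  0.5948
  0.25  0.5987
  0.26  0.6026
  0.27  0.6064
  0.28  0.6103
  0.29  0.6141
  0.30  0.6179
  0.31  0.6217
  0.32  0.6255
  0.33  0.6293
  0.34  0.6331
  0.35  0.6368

€26.05

σ√T = 0.27 × 1.0000 = 0.2700
d₁ = [ln(201/206) + (0.072 + 0.27²/2)·1] / 0.2700 = [-0.0246 + 0.1084] / 0.2700 = 0.3107 ⇒ 0.31
d₂ = d₁ − σ√T = 0.3107 − 0.2700 = 0.0407 ⇒ 0.04
exp(−rT) = exp(−0.072·1) = 0.9305
C = 201·N(0.31) − 206·0.9305·N(0.04) = 201·0.6217 − 206·0.9305·0.5160 = 124.9617 − 98.9084 = 26.0533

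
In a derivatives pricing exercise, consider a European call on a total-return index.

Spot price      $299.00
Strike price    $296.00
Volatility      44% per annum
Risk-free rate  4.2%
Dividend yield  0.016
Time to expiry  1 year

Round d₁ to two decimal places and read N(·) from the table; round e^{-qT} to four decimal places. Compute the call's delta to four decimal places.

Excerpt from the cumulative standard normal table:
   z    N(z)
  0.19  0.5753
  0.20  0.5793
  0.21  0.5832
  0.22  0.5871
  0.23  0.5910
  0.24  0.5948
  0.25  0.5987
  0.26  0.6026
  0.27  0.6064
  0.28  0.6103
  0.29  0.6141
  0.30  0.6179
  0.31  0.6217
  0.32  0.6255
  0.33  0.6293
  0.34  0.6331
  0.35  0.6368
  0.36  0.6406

σ√T = 0.44·√1 = 0.4400
d₁ = [ln(299/296) + (0.042 − 0.016 + 0.44²/2)·1] / 0.4400 = [0.0101 + 0.1228] / 0.4400 = 0.3020 ≈ 0.30
N(d₁) = N(0.30) = 0.6179
Δ_call = e^(−qT)·N(d₁) = 0.9841·0.6179 = 0.6081

0.6081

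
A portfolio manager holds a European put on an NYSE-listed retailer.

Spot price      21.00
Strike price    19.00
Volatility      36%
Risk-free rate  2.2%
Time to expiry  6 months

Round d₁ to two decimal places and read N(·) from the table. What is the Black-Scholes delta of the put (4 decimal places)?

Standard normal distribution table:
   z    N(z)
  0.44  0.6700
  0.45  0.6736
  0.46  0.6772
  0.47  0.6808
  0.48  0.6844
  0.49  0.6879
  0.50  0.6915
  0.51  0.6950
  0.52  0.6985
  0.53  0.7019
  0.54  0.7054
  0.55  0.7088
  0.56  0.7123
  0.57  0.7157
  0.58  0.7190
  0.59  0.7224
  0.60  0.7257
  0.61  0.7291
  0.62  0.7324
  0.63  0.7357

σ√T = 0.36·√0.5 = 0.2546
d₁ = [ln(21/19) + (0.022 + 0.36²/2)·0.5] / 0.2546 = [0.1001 + 0.0434] / 0.2546 = 0.5637 which rounds to 0.56
N(d₁) = N(0.56) = 0.7123
Δ_put = N(d₁) − 1 = 0.7123 − 1 = -0.2877

-0.2877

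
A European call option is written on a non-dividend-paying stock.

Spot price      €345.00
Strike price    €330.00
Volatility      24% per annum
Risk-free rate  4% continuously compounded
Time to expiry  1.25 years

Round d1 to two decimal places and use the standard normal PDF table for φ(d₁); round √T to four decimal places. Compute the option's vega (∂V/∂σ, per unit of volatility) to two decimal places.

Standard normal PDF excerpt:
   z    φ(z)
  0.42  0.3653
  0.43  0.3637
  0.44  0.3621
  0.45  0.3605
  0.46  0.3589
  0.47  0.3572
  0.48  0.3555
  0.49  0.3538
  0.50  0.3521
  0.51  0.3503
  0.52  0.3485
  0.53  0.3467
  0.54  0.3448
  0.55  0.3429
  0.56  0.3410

136.46

σ√T = 0.24·√1.25 = 0.2683
d₁ = [ln(345/330) + (0.04 + ½·0.24²)·1.25] / (σ√T) = (0.0445 + 0.0860) / 0.2683 = 0.4862 → 0.49
√T = √1.25 = 1.1180
φ(d₁) = φ(0.49) = 0.3538
vega = S·φ(d₁)·√T = 345·0.3538·1.1180 = 136.4642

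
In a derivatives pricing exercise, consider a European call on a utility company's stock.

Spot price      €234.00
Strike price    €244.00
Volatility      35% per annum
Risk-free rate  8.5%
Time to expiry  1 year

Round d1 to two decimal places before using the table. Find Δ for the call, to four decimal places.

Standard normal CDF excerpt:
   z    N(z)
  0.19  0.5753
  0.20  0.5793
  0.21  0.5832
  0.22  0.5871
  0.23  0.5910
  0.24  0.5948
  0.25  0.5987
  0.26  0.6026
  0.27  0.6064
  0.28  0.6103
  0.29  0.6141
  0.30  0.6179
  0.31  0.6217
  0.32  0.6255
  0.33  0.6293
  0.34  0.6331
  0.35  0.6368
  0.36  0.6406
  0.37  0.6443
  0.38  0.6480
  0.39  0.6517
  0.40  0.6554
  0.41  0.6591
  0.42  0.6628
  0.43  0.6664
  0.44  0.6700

0.6179

σ√T = 0.35·√1 = 0.3500
ln(S/K) + (r + σ²/2)T = ln(234/244) + (0.085 + 0.35²/2)·1 = -0.0418 + 0.1462 = 0.1044
d₁ = 0.1044 / 0.3500 = 0.2983 → 0.30
N(d₁) = N(0.30) = 0.6179
Δ_call = N(d₁) = 0.6179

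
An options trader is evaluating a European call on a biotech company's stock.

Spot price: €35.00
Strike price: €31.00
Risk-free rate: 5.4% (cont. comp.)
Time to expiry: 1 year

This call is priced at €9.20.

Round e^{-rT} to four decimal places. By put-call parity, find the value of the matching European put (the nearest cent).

€3.57

exp(−rT) = exp(−0.054·1) = 0.9474
Put-call parity: C − P = S − K·e^(−rT) = 35 − 31·0.9474 = 35 − 29.3694 = 5.6306
P = C − (C − P) = 9.20 − (5.6306) = 3.5694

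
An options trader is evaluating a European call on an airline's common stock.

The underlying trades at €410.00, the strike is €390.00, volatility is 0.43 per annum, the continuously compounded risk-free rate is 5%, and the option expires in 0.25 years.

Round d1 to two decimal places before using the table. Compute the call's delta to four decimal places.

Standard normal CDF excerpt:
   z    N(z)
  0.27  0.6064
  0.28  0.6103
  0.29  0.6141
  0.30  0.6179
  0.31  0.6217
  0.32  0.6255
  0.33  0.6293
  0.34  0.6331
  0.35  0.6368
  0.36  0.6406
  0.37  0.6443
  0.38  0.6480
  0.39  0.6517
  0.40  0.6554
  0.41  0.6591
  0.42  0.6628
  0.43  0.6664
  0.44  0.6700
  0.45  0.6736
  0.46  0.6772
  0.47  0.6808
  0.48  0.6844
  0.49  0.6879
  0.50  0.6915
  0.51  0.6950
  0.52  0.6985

σ√T = 0.43·√0.25 = 0.2150
ln(S/K) + (r + σ²/2)T = ln(410/390) + (0.05 + 0.43²/2)·0.25 = 0.0500 + 0.0356 = 0.0856
d₁ = 0.0856 / 0.2150 = 0.3982 which rounds to 0.40
N(d₁) = N(0.40) = 0.6554
Δ_call = N(d₁) = 0.6554

0.6554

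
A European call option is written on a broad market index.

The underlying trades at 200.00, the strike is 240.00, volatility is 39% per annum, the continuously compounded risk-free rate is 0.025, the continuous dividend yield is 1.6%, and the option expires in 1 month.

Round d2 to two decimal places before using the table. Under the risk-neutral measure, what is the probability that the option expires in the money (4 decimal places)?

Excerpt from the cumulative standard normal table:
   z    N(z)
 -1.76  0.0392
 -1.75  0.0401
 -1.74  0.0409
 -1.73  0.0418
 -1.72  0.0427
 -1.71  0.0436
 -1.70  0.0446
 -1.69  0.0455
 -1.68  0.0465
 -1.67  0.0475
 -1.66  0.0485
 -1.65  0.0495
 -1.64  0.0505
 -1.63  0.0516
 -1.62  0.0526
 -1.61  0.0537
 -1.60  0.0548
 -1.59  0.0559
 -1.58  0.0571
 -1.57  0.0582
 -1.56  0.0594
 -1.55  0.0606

σ√T = 0.39 × 0.2887 = 0.1126
d₁ = [ln(200/240) + (0.025 − 0.016 + ½·0.39²)·0.08333] / (σ√T) = (-0.1823 + 0.0071) / 0.1126 = -1.5565 which rounds to -1.56
d₂ = -1.5565 − 0.1126 = -1.6691 which rounds to -1.67
Pr(exercise) under Q = N(d₂) = 0.0475

0.0475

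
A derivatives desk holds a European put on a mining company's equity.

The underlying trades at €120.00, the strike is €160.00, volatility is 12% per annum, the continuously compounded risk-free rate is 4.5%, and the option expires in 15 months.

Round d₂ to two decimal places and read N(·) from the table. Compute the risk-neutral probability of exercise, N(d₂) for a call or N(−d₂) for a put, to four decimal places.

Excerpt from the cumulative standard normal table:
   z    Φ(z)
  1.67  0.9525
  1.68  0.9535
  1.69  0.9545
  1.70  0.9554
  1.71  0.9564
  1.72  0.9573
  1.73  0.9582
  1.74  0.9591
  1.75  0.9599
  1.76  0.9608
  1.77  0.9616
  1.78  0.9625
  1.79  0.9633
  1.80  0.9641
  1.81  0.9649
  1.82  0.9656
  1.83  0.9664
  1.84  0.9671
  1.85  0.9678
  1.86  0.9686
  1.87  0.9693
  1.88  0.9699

0.9633

σ√T = 0.12·√1.25 = 0.1342
ln(S/K) + (r + σ²/2)T = ln(120/160) + (0.045 + 0.12²/2)·1.25 = -0.2877 + 0.0653 = -0.2224
d₁ = -0.2224 / 0.1342 = -1.6579 ⇒ -1.66
d₂ = d₁ − σ√T = -1.6579 − 0.1342 = -1.7921 ⇒ -1.79
Pr(exercise) under Q = N(−d₂) = N(1.79) = 0.9633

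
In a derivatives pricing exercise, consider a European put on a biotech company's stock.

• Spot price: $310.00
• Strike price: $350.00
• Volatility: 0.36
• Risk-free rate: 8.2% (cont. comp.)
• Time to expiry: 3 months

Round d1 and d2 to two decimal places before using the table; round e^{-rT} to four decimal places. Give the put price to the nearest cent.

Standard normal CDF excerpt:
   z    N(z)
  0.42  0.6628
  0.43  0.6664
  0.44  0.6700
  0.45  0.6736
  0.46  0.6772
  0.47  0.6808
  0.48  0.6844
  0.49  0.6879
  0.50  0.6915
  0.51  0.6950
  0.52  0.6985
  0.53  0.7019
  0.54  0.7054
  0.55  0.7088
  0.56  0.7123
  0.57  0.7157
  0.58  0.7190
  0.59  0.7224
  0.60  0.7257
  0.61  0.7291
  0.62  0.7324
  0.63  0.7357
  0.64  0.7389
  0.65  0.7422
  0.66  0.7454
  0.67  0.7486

$43.45

T = 0.25;  σ√T = 0.1800
d₁ = [ln(310/350) + (0.082 + 0.36²/2)·0.25] / 0.1800 = [-0.1214 + 0.0367] / 0.1800 = -0.4703 ⇒ -0.47
d₂ = d₁ − σ√T = -0.4703 − 0.1800 = -0.6503 ⇒ -0.65
e^(−rT) = e^(−0.082·0.25) = 0.9797
N(−d₂) = N(0.65) = 0.7422;  N(−d₁) = N(0.47) = 0.6808
P = 350·0.9797·0.7422 − 310·0.6808 = 254.4967 − 211.0480 = 43.4487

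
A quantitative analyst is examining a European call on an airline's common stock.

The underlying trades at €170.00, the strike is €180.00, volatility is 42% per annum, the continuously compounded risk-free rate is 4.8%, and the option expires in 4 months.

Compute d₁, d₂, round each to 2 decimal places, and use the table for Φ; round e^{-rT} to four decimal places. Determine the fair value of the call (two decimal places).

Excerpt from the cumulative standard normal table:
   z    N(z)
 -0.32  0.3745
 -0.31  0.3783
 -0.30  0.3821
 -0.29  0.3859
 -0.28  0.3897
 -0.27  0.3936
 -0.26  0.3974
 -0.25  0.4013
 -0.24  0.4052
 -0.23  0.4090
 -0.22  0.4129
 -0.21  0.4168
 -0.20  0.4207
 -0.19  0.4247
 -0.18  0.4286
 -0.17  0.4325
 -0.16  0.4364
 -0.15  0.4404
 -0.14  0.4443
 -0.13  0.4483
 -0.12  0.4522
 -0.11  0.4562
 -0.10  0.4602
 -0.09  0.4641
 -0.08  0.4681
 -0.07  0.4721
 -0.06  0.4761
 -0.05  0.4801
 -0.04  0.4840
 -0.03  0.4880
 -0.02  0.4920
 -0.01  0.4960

T = 0.3333;  σ√T = 0.2425
ln(S/K) + (r + σ²/2)T = ln(170/180) + (0.048 + 0.42²/2)·0.3333 = -0.0572 + 0.0454 = -0.0118
d₁ = -0.0118 / 0.2425 = -0.0485 ≈ -0.05
d₂ = d₁ − σ√T = -0.0485 − 0.2425 = -0.2910 ≈ -0.29
e^(−rT) = e^(−0.048·0.3333) = 0.9841
N(d₁) = N(-0.05) = 0.4801;  N(d₂) = N(-0.29) = 0.3859
C = 170·0.4801 − 180·0.9841·0.3859 = 81.6170 − 68.3576 = 13.2594

€13.26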